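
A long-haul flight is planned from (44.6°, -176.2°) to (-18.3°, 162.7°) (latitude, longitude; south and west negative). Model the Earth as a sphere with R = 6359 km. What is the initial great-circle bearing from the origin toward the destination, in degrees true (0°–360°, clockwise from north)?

N = sin Δλ·cos φ₂ = -0.3418;  D = cos φ₁ sin φ₂ − sin φ₁ cos φ₂ cos Δλ = -0.8455
initial course = atan2(N, D) = 202.01°

202.0°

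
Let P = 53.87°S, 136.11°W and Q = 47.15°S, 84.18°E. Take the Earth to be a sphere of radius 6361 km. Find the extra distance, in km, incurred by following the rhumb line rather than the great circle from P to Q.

Great circle: cos σ = sin φ₁ sin φ₂ + cos φ₁ cos φ₂ cos Δλ,  σ = 1.2805 rad → d_gc = 8145.0 km
Rhumb line: Δψ = +0.1848, q = Δφ/Δψ = 0.6345, d_rh = R√(Δφ²+q²Δλ²) = 9869.8 km
Excess = 9869.8 − 8145.0 = 1724.8 ≈ 1725 km

1725 km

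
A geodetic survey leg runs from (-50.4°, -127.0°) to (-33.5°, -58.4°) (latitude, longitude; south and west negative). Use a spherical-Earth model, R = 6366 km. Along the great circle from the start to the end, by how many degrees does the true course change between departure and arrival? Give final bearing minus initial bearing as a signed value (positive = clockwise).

At departure: θ₁ = atan2(sin Δλ cos φ₂, cos φ₁ sin φ₂ − sin φ₁ cos φ₂ cos Δλ) = 98.60°
At arrival: θ₂ = atan2(sin Δλ cos φ₁, −cos φ₂ sin φ₁ + sin φ₂ cos φ₁ cos Δλ) = 49.10°
Δθ = θ₂ − θ₁ = -49.5°

-49.5°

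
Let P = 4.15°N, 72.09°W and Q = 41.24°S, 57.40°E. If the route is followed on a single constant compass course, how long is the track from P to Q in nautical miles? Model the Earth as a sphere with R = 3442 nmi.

7637 nmi

Rhumb course C = atan2(Δλ, Δψ) with Δψ = ln[tan(π/4+φ₂/2)/tan(π/4+φ₁/2)] = -0.8639, Δλ = +2.2600 → C = 110.92°
d = R·|Δφ| / |cos C| = 3442·0.79220 / 0.35706 = 7637 nmi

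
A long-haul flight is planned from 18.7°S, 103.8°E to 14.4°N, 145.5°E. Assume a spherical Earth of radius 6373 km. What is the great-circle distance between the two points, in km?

cos σ = sin φ₁ sin φ₂ + cos φ₁ cos φ₂ cos Δλ
      = sin(-18.70°)sin(14.40°) + cos(-18.70°)cos(14.40°)cos(41.70°) = 0.6053
σ = 52.752° → d = Rσ = 6373·0.92069 = 5868 km

5868 km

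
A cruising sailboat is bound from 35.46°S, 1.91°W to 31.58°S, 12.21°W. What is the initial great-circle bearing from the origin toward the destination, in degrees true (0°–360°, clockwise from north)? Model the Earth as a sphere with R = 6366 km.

θ = atan2( sin Δλ·cos φ₂ ,  cos φ₁ sin φ₂ − sin φ₁ cos φ₂ cos Δλ )
  = atan2(-0.1523, +0.0597) = 291.40°

291.4°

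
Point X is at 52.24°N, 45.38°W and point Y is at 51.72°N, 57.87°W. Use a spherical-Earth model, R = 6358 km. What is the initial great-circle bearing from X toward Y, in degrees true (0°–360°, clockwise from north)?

θ = atan2( sin Δλ·cos φ₂ ,  cos φ₁ sin φ₂ − sin φ₁ cos φ₂ cos Δλ )
  = atan2(-0.1340, +0.0025) = 271.08°

271.1°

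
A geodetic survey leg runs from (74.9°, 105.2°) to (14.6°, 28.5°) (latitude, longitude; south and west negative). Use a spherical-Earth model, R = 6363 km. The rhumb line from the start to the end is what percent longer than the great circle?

4.5%

Great circle: σ = 1.2647 rad → d_gc = Rσ = 8047.1 km
Rhumb: Δφ = -1.0524, Δλ = -1.3387, Δψ = -1.7632, q = Δφ/Δψ = 0.5969 → d_rh = R√(Δφ²+q²Δλ²) = 8407.9 km
Excess = (8407.9 − 8047.1) / 8047.1 = 360.8 / 8047.1 = 4.48% ≈ 4.5%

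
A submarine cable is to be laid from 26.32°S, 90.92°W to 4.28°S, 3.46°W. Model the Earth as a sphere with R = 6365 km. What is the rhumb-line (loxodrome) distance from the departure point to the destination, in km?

Rhumb course C = atan2(Δλ, Δψ) with Δψ = ln[tan(π/4+φ₂/2)/tan(π/4+φ₁/2)] = +0.4017, Δλ = +1.5265 → C = 75.26°
d = R·|Δφ| / |cos C| = 6365·0.38467 / 0.25447 = 9622 km

9622 km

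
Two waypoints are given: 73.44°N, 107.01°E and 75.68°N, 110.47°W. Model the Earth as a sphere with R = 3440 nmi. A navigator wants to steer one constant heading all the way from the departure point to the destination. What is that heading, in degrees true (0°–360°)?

86.6°

Δψ = ln[tan(π/4+φ₂/2)/tan(π/4+φ₁/2)] = +0.1471
Δλ = +2.4874 rad (taken the short way round)
course = atan2(Δλ, Δψ) = 86.62°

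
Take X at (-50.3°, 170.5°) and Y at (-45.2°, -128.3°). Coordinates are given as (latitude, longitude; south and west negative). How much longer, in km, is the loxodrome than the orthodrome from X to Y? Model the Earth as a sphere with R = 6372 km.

Great circle: cos σ = sin φ₁ sin φ₂ + cos φ₁ cos φ₂ cos Δλ,  σ = 0.7032 rad → d_gc = 4480.8 km
Rhumb line: Δψ = +0.1325, q = Δφ/Δψ = 0.6716, d_rh = R√(Δφ²+q²Δλ²) = 4606.1 km
Excess = 4606.1 − 4480.8 = 125.3 ≈ 125 km

125 km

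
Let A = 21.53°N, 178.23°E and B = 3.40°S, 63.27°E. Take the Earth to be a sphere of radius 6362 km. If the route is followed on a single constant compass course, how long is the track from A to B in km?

Δψ = ln[tan(π/4+φ₂/2)/tan(π/4+φ₁/2)] = -0.4443;  Δφ = -0.4351 rad,  Δλ = -2.0064 rad
q = Δφ/Δψ = 0.9793
d = R·√(Δφ² + q²Δλ²) = 6362·2.01247 = 12803 km

12803 km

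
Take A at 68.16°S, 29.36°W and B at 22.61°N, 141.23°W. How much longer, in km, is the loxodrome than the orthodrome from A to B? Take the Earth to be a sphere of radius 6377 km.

705 km

Great circle: cos σ = sin φ₁ sin φ₂ + cos φ₁ cos φ₂ cos Δλ,  σ = 2.0769 rad → d_gc = 13244.5 km
Rhumb line: Δψ = +2.0507, q = Δφ/Δψ = 0.7725, d_rh = R√(Δφ²+q²Δλ²) = 13949.5 km
Excess = 13949.5 − 13244.5 = 705.0 ≈ 705 km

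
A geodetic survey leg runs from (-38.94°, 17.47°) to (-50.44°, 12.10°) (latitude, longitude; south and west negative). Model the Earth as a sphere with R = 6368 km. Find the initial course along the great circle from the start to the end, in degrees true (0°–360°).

196.5°

N = sin Δλ·cos φ₂ = -0.0596;  D = cos φ₁ sin φ₂ − sin φ₁ cos φ₂ cos Δλ = -0.2011
initial course = atan2(N, D) = 196.51°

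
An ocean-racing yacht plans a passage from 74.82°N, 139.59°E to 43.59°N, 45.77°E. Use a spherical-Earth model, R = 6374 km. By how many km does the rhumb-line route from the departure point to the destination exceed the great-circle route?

Great circle: cos σ = sin φ₁ sin φ₂ + cos φ₁ cos φ₂ cos Δλ,  σ = 0.8595 rad → d_gc = 5478.6 km
Rhumb line: Δψ = -1.1685, q = Δφ/Δψ = 0.4665, d_rh = R√(Δφ²+q²Δλ²) = 5981.0 km
Excess = 5981.0 − 5478.6 = 502.4 ≈ 502 km

502 km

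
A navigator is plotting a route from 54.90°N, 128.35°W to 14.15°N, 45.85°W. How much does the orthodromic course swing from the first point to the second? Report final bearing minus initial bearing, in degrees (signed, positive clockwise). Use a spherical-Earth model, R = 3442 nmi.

+55.9°

At departure: θ₁ = atan2(sin Δλ cos φ₂, cos φ₁ sin φ₂ − sin φ₁ cos φ₂ cos Δλ) = 87.79°
At arrival: θ₂ = atan2(sin Δλ cos φ₁, −cos φ₂ sin φ₁ + sin φ₂ cos φ₁ cos Δλ) = 143.66°
Δθ = θ₂ − θ₁ = +55.9°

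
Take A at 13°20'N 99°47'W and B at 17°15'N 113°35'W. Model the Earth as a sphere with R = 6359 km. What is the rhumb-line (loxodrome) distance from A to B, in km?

Rhumb course C = atan2(Δλ, Δψ) with Δψ = ln[tan(π/4+φ₂/2)/tan(π/4+φ₁/2)] = +0.0709, Δλ = -0.2409 → C = 286.40°
d = R·|Δφ| / |cos C| = 6359·0.06836 / 0.28233 = 1540 km

1540 km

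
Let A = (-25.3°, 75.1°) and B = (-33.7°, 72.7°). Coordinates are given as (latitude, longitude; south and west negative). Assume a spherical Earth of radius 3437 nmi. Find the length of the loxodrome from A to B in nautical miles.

Rhumb course C = atan2(Δλ, Δψ) with Δψ = ln[tan(π/4+φ₂/2)/tan(π/4+φ₁/2)] = -0.1687, Δλ = -0.0419 → C = 193.94°
d = R·|Δφ| / |cos C| = 3437·0.14661 / 0.97053 = 519 nmi

519 nmi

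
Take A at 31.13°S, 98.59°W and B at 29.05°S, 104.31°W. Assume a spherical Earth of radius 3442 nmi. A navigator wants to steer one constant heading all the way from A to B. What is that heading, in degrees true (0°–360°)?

292.8°

Meridional parts: M(φ₁)=-0.5722, M(φ₂)=-0.5303 → ΔM = +0.0420;  Δλ = -0.0998 rad
tan C = Δλ / ΔM = -2.3792 → C = 292.80°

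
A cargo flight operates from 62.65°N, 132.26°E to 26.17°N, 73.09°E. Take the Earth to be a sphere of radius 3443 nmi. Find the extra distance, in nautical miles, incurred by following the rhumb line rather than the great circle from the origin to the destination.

Great circle: cos σ = sin φ₁ sin φ₂ + cos φ₁ cos φ₂ cos Δλ,  σ = 0.9235 rad → d_gc = 3179.5 nmi
Rhumb line: Δψ = -0.9399, q = Δφ/Δψ = 0.6774, d_rh = R√(Δφ²+q²Δλ²) = 3256.8 nmi
Excess = 3256.8 − 3179.5 = 77.3 ≈ 77 nmi

77 nmi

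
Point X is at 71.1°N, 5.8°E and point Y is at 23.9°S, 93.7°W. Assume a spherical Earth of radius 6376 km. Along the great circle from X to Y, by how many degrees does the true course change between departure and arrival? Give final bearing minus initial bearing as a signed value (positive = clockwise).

At departure: θ₁ = atan2(sin Δλ cos φ₂, cos φ₁ sin φ₂ − sin φ₁ cos φ₂ cos Δλ) = 270.73°
At arrival: θ₂ = atan2(sin Δλ cos φ₁, −cos φ₂ sin φ₁ + sin φ₂ cos φ₁ cos Δλ) = 200.75°
Δθ = θ₂ − θ₁ = -70.0°

-70.0°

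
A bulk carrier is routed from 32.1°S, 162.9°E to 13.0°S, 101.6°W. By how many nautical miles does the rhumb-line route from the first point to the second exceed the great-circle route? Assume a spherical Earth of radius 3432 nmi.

121 nmi

Great circle: cos σ = sin φ₁ sin φ₂ + cos φ₁ cos φ₂ cos Δλ,  σ = 1.5304 rad → d_gc = 5252.2 nmi
Rhumb line: Δψ = +0.3632, q = Δφ/Δψ = 0.9178, d_rh = R√(Δφ²+q²Δλ²) = 5373.2 nmi
Excess = 5373.2 − 5252.2 = 121.0 ≈ 121 nmi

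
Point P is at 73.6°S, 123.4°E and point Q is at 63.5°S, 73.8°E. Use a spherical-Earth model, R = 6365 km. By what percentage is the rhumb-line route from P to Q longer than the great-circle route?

Great circle: σ = 0.3477 rad → d_gc = Rσ = 2212.8 km
Rhumb: Δφ = +0.1763, Δλ = -0.8657, Δψ = +0.4911, q = Δφ/Δψ = 0.3590 → d_rh = R√(Δφ²+q²Δλ²) = 2274.1 km
Excess = (2274.1 − 2212.8) / 2212.8 = 61.3 / 2212.8 = 2.77% ≈ 2.8%

2.8%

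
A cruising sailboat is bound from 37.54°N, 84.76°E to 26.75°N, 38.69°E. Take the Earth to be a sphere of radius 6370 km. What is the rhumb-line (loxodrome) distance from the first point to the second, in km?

4489 km

Rhumb course C = atan2(Δλ, Δψ) with Δψ = ln[tan(π/4+φ₂/2)/tan(π/4+φ₁/2)] = -0.2230, Δλ = -0.8041 → C = 254.50°
d = R·|Δφ| / |cos C| = 6370·0.18832 / 0.26726 = 4489 km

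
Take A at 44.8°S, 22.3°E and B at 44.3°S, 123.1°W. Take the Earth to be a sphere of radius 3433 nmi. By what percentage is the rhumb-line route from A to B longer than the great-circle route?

20.8%

Great circle: σ = 1.4966 rad → d_gc = Rσ = 5137.9 nmi
Rhumb: Δφ = +0.0087, Δλ = -2.5377, Δψ = +0.0122, q = Δφ/Δψ = 0.7126 → d_rh = R√(Δφ²+q²Δλ²) = 6208.5 nmi
Excess = (6208.5 − 5137.9) / 5137.9 = 1070.6 / 5137.9 = 20.84% ≈ 20.8%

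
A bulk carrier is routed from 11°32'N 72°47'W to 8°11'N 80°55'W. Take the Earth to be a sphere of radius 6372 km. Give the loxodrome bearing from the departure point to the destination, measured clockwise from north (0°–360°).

Meridional parts: M(φ₁)=+0.2027, M(φ₂)=+0.1433 → ΔM = -0.0594;  Δλ = -0.1420 rad
tan C = Δλ / ΔM = +2.3916 → C = 247.31°

247.3°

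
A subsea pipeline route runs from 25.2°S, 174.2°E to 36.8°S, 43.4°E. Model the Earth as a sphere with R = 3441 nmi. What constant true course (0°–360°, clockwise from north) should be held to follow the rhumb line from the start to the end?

264.1°

Meridional parts: M(φ₁)=-0.4547, M(φ₂)=-0.6916 → ΔM = -0.2369;  Δλ = -2.2829 rad
tan C = Δλ / ΔM = +9.6368 → C = 264.08°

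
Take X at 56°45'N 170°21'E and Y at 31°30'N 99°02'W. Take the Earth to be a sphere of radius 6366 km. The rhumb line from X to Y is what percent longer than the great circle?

Great circle: σ = 1.1242 rad → d_gc = Rσ = 7156.5 km
Rhumb: Δφ = -0.4407, Δλ = +1.5816, Δψ = -0.6289, q = Δφ/Δψ = 0.7007 → d_rh = R√(Δφ²+q²Δλ²) = 7592.3 km
Excess = (7592.3 − 7156.5) / 7156.5 = 435.8 / 7156.5 = 6.09% ≈ 6.1%

6.1%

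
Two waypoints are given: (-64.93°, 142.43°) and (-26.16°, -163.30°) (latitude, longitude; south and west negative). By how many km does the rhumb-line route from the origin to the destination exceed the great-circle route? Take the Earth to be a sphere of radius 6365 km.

121 km

Great circle: cos σ = sin φ₁ sin φ₂ + cos φ₁ cos φ₂ cos Δλ,  σ = 0.9002 rad → d_gc = 5729.9 km
Rhumb line: Δψ = +1.0302, q = Δφ/Δψ = 0.6568, d_rh = R√(Δφ²+q²Δλ²) = 5850.6 km
Excess = 5850.6 − 5729.9 = 120.7 ≈ 121 km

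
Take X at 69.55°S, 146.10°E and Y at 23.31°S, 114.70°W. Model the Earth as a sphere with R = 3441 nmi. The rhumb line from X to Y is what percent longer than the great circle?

8.2%

Great circle: σ = 1.2456 rad → d_gc = Rσ = 4286.2 nmi
Rhumb: Δφ = +0.8070, Δλ = +1.7314, Δψ = +1.2941, q = Δφ/Δψ = 0.6236 → d_rh = R√(Δφ²+q²Δλ²) = 4638.4 nmi
Excess = (4638.4 − 4286.2) / 4286.2 = 352.2 / 4286.2 = 8.22% ≈ 8.2%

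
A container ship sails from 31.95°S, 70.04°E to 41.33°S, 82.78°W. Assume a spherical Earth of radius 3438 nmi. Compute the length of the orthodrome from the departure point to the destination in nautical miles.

6154 nmi

Haversine: a = sin²(Δφ/2)+cos φ₁ cos φ₂ sin²(Δλ/2) = 0.60867;  σ = 2·atan2(√a,√(1−a))
σ = 102.553° → d = Rσ = 3438·1.78988 = 6154 nmi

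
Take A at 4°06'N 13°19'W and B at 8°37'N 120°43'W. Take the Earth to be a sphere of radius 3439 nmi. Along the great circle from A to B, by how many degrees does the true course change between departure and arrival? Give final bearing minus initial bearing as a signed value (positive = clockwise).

-17.2°

At departure: θ₁ = atan2(sin Δλ cos φ₂, cos φ₁ sin φ₂ − sin φ₁ cos φ₂ cos Δλ) = 280.25°
At arrival: θ₂ = atan2(sin Δλ cos φ₁, −cos φ₂ sin φ₁ + sin φ₂ cos φ₁ cos Δλ) = 263.09°
Δθ = θ₂ − θ₁ = -17.2°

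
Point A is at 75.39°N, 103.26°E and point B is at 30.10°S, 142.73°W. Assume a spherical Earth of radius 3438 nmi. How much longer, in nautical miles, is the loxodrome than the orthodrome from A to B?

Great circle: cos σ = sin φ₁ sin φ₂ + cos φ₁ cos φ₂ cos Δλ,  σ = 2.1823 rad → d_gc = 7502.7 nmi
Rhumb line: Δψ = -2.6056, q = Δφ/Δψ = 0.7066, d_rh = R√(Δφ²+q²Δλ²) = 7964.7 nmi
Excess = 7964.7 − 7502.7 = 462.0 ≈ 462 nmi

462 nmi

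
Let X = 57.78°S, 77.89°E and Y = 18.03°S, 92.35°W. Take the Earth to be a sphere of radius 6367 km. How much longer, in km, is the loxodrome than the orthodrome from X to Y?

3376 km

Great circle: cos σ = sin φ₁ sin φ₂ + cos φ₁ cos φ₂ cos Δλ,  σ = 1.8109 rad → d_gc = 11530.0 km
Rhumb line: Δψ = +0.9219, q = Δφ/Δψ = 0.7525, d_rh = R√(Δφ²+q²Δλ²) = 14905.7 km
Excess = 14905.7 − 11530.0 = 3375.7 ≈ 3376 km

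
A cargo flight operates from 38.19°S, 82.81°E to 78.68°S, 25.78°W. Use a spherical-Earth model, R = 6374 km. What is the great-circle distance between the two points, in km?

Haversine: a = sin²(Δφ/2)+cos φ₁ cos φ₂ sin²(Δλ/2) = 0.22147;  σ = 2·atan2(√a,√(1−a))
σ = 56.147° → d = Rσ = 6374·0.97995 = 6246 km

6246 km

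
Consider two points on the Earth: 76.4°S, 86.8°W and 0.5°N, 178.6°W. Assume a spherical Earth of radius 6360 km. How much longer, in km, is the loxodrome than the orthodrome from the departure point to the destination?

581 km

Great circle: cos σ = sin φ₁ sin φ₂ + cos φ₁ cos φ₂ cos Δλ,  σ = 1.5867 rad → d_gc = 10091.2 km
Rhumb line: Δψ = +2.1353, q = Δφ/Δψ = 0.6286, d_rh = R√(Δφ²+q²Δλ²) = 10671.9 km
Excess = 10671.9 − 10091.2 = 580.7 ≈ 581 km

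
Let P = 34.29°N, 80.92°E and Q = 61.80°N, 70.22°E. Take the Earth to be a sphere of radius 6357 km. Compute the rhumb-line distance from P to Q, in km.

Rhumb course C = atan2(Δλ, Δψ) with Δψ = ln[tan(π/4+φ₂/2)/tan(π/4+φ₁/2)] = +0.7438, Δλ = -0.1868 → C = 345.91°
d = R·|Δφ| / |cos C| = 6357·0.48014 / 0.96990 = 3147 km

3147 km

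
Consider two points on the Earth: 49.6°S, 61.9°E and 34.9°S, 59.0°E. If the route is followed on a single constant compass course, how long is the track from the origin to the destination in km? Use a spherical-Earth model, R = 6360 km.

Rhumb course C = atan2(Δλ, Δψ) with Δψ = ln[tan(π/4+φ₂/2)/tan(π/4+φ₁/2)] = +0.3492, Δλ = -0.0506 → C = 351.75°
d = R·|Δφ| / |cos C| = 6360·0.25656 / 0.98966 = 1649 km

1649 km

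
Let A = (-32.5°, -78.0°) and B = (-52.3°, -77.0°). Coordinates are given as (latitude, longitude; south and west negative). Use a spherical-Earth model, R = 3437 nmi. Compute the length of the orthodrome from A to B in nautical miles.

1189 nmi

cos σ = sin φ₁ sin φ₂ + cos φ₁ cos φ₂ cos Δλ
      = sin(-32.50°)sin(-52.30°) + cos(-32.50°)cos(-52.30°)cos(1.00°) = 0.9408
σ = 19.813° → d = Rσ = 3437·0.34581 = 1189 nmi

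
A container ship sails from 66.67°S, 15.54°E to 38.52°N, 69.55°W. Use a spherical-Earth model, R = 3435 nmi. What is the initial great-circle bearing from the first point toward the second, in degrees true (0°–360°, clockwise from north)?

θ = atan2( sin Δλ·cos φ₂ ,  cos φ₁ sin φ₂ − sin φ₁ cos φ₂ cos Δλ )
  = atan2(-0.7795, +0.3081) = 291.57°

291.6°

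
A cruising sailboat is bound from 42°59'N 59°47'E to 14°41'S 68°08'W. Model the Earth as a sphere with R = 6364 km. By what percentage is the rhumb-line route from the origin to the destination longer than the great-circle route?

Great circle: σ = 2.2239 rad → d_gc = Rσ = 14153.1 km
Rhumb: Δφ = -1.0065, Δλ = -2.2326, Δψ = -1.0916, q = Δφ/Δψ = 0.9220 → d_rh = R√(Δφ²+q²Δλ²) = 14582.5 km
Excess = (14582.5 − 14153.1) / 14153.1 = 429.4 / 14153.1 = 3.03% ≈ 3.0%

3.0%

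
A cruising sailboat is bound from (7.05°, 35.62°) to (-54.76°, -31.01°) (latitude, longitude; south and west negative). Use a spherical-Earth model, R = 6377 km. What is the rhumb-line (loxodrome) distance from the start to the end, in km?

Rhumb course C = atan2(Δλ, Δψ) with Δψ = ln[tan(π/4+φ₂/2)/tan(π/4+φ₁/2)] = -1.2703, Δλ = -1.1629 → C = 222.47°
d = R·|Δφ| / |cos C| = 6377·1.07879 / 0.73760 = 9327 km

9327 km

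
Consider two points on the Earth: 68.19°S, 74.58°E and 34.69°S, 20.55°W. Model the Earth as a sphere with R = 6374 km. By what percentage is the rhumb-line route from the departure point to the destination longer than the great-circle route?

8.3%

Great circle: σ = 1.0459 rad → d_gc = Rσ = 6666.9 km
Rhumb: Δφ = +0.5847, Δλ = -1.6603, Δψ = +1.0006, q = Δφ/Δψ = 0.5843 → d_rh = R√(Δφ²+q²Δλ²) = 7220.2 km
Excess = (7220.2 − 6666.9) / 6666.9 = 553.3 / 6666.9 = 8.30% ≈ 8.3%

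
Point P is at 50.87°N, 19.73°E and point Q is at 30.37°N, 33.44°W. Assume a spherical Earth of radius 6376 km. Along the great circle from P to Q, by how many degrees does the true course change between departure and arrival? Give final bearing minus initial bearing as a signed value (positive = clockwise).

-36.6°

Initial bearing θ₁ = atan2(sin Δλ cos φ₂, cos φ₁ sin φ₂ − sin φ₁ cos φ₂ cos Δλ) = 263.22°
Final bearing θ₂ = (initial bearing from the destination back to the start) + 180° = 226.58°
Δθ = θ₂ − θ₁ = -36.6°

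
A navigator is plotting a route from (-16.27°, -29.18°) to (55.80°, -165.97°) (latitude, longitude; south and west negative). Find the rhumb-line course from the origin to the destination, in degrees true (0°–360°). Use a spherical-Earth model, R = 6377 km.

Δψ = ln[tan(π/4+φ₂/2)/tan(π/4+φ₁/2)] = +1.4667
Δλ = -2.3874 rad (taken the short way round)
course = atan2(Δλ, Δψ) = 301.56°

301.6°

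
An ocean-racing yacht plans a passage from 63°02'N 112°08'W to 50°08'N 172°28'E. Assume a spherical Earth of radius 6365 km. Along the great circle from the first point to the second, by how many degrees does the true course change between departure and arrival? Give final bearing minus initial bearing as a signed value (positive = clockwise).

-66.0°

Initial bearing θ₁ = atan2(sin Δλ cos φ₂, cos φ₁ sin φ₂ − sin φ₁ cos φ₂ cos Δλ) = 288.21°
Final bearing θ₂ = (initial bearing from the destination back to the start) + 180° = 222.22°
Δθ = θ₂ − θ₁ = -66.0°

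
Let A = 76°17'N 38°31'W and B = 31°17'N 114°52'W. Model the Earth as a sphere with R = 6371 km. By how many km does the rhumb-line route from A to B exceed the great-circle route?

332 km

Great circle: cos σ = sin φ₁ sin φ₂ + cos φ₁ cos φ₂ cos Δλ,  σ = 0.9857 rad → d_gc = 6279.9 km
Rhumb line: Δψ = -1.5426, q = Δφ/Δψ = 0.5091, d_rh = R√(Δφ²+q²Δλ²) = 6612.2 km
Excess = 6612.2 − 6279.9 = 332.3 ≈ 332 km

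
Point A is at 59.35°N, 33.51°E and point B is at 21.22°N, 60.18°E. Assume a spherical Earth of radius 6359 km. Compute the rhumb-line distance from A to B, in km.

Δψ = ln[tan(π/4+φ₂/2)/tan(π/4+φ₁/2)] = -0.9154;  Δφ = -0.6655 rad,  Δλ = +0.4655 rad
q = Δφ/Δψ = 0.7270
d = R·√(Δφ² + q²Δλ²) = 6359·0.74660 = 4748 km

4748 km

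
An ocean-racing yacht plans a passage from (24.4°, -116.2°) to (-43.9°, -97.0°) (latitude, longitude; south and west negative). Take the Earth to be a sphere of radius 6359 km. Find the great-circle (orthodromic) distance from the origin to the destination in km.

cos σ = sin φ₁ sin φ₂ + cos φ₁ cos φ₂ cos Δλ
      = sin(24.40°)sin(-43.90°) + cos(24.40°)cos(-43.90°)cos(19.20°) = 0.3332
σ = 70.534° → d = Rσ = 6359·1.23105 = 7828 km

7828 km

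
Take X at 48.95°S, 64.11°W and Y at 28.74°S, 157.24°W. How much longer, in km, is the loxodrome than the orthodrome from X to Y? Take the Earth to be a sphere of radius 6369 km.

422 km

Great circle: cos σ = sin φ₁ sin φ₂ + cos φ₁ cos φ₂ cos Δλ,  σ = 1.2332 rad → d_gc = 7854.6 km
Rhumb line: Δψ = +0.4584, q = Δφ/Δψ = 0.7695, d_rh = R√(Δφ²+q²Δλ²) = 8276.5 km
Excess = 8276.5 − 7854.6 = 421.9 ≈ 422 km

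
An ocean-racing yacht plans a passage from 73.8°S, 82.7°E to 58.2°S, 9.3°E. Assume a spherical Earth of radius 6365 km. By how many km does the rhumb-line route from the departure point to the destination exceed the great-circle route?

Great circle: cos σ = sin φ₁ sin φ₂ + cos φ₁ cos φ₂ cos Δλ,  σ = 0.5391 rad → d_gc = 3431.7 km
Rhumb line: Δψ = +0.6939, q = Δφ/Δψ = 0.3924, d_rh = R√(Δφ²+q²Δλ²) = 3638.6 km
Excess = 3638.6 − 3431.7 = 206.9 ≈ 207 km

207 km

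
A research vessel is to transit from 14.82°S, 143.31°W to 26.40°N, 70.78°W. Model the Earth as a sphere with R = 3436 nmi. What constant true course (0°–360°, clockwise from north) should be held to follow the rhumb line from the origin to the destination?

Δψ = ln[tan(π/4+φ₂/2)/tan(π/4+φ₁/2)] = +0.7396
Δλ = +1.2659 rad (taken the short way round)
course = atan2(Δλ, Δψ) = 59.70°

59.7°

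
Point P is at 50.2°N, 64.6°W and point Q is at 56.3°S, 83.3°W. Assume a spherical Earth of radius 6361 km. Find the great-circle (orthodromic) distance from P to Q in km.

Haversine: a = sin²(Δφ/2)+cos φ₁ cos φ₂ sin²(Δλ/2) = 0.65138;  σ = 2·atan2(√a,√(1−a))
σ = 107.624° → d = Rσ = 6361·1.87839 = 11948 km

11948 km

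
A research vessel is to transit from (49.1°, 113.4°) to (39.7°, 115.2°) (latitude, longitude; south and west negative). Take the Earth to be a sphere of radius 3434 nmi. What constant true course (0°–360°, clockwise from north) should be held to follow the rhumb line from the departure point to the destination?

Δψ = ln[tan(π/4+φ₂/2)/tan(π/4+φ₁/2)] = -0.2304
Δλ = +0.0314 rad (taken the short way round)
course = atan2(Δλ, Δψ) = 172.23°

172.2°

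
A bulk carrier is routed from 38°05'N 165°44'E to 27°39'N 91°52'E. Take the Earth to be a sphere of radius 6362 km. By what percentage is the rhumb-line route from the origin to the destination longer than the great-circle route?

Great circle: σ = 1.0702 rad → d_gc = Rσ = 6808.4 km
Rhumb: Δφ = -0.1821, Δλ = -1.2892, Δψ = -0.2173, q = Δφ/Δψ = 0.8378 → d_rh = R√(Δφ²+q²Δλ²) = 6968.6 km
Excess = (6968.6 − 6808.4) / 6808.4 = 160.2 / 6808.4 = 2.353% ≈ 2.4%

2.4%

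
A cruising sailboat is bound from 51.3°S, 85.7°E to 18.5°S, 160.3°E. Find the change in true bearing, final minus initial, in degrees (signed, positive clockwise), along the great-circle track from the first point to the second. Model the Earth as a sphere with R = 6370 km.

Initial bearing θ₁ = atan2(sin Δλ cos φ₂, cos φ₁ sin φ₂ − sin φ₁ cos φ₂ cos Δλ) = 90.12°
Final bearing θ₂ = (initial bearing from the destination back to the start) + 180° = 41.25°
Δθ = θ₂ − θ₁ = -48.9°

-48.9°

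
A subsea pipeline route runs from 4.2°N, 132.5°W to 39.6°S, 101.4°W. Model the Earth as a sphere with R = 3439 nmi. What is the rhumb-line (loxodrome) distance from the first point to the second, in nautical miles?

Δψ = ln[tan(π/4+φ₂/2)/tan(π/4+φ₁/2)] = -0.8272;  Δφ = -0.7645 rad,  Δλ = +0.5428 rad
q = Δφ/Δψ = 0.9242
d = R·√(Δφ² + q²Δλ²) = 3439·0.91434 = 3144 nmi

3144 nmi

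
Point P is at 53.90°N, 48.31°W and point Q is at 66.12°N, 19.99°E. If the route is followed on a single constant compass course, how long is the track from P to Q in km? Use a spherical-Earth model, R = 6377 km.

3988 km

Rhumb course C = atan2(Δλ, Δψ) with Δψ = ln[tan(π/4+φ₂/2)/tan(π/4+φ₁/2)] = +0.4325, Δλ = +1.1921 → C = 70.06°
d = R·|Δφ| / |cos C| = 6377·0.21328 / 0.34106 = 3988 km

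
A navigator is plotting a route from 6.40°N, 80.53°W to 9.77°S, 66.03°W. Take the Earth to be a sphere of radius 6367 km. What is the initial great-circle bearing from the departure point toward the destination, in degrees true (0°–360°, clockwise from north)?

138.1°

N = sin Δλ·cos φ₂ = +0.2467;  D = cos φ₁ sin φ₂ − sin φ₁ cos φ₂ cos Δλ = -0.2750
initial course = atan2(N, D) = 138.10°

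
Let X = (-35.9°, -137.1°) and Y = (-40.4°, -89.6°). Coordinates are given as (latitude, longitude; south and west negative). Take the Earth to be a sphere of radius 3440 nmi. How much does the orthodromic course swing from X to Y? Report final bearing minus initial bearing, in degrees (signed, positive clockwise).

Initial bearing θ₁ = atan2(sin Δλ cos φ₂, cos φ₁ sin φ₂ − sin φ₁ cos φ₂ cos Δλ) = 111.69°
Final bearing θ₂ = (initial bearing from the destination back to the start) + 180° = 81.26°
Δθ = θ₂ − θ₁ = -30.4°

-30.4°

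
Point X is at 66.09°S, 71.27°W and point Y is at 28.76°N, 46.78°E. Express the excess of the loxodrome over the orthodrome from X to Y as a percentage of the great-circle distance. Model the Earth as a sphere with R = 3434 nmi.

Great circle: σ = 2.2230 rad → d_gc = Rσ = 7633.7 nmi
Rhumb: Δφ = +1.6554, Δλ = +2.0604, Δψ = +2.0769, q = Δφ/Δψ = 0.7971 → d_rh = R√(Δφ²+q²Δλ²) = 8007.6 nmi
Excess = (8007.6 − 7633.7) / 7633.7 = 373.9 / 7633.7 = 4.90% ≈ 4.9%

4.9%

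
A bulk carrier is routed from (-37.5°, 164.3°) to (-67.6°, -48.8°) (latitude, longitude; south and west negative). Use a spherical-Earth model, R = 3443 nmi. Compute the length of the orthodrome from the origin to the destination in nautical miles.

Haversine: a = sin²(Δφ/2)+cos φ₁ cos φ₂ sin²(Δλ/2) = 0.34522;  σ = 2·atan2(√a,√(1−a))
σ = 71.967° → d = Rσ = 3443·1.25606 = 4325 nmi

4325 nmi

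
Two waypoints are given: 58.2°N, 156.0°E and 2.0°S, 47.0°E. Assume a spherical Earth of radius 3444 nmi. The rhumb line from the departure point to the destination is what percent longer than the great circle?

5.5%

Great circle: σ = 1.7733 rad → d_gc = Rσ = 6107.2 nmi
Rhumb: Δφ = -1.0507, Δλ = -1.9024, Δψ = -1.2907, q = Δφ/Δψ = 0.8141 → d_rh = R√(Δφ²+q²Δλ²) = 6445.3 nmi
Excess = (6445.3 − 6107.2) / 6107.2 = 338.1 / 6107.2 = 5.54% ≈ 5.5%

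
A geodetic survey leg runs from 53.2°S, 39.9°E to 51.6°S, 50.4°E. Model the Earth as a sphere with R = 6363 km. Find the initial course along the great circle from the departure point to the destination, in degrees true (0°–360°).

θ = atan2( sin Δλ·cos φ₂ ,  cos φ₁ sin φ₂ − sin φ₁ cos φ₂ cos Δλ )
  = atan2(+0.1132, +0.0196) = 80.18°

80.2°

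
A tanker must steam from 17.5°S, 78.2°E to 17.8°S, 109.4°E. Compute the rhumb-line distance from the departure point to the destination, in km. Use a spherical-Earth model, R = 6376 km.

Δψ = ln[tan(π/4+φ₂/2)/tan(π/4+φ₁/2)] = -0.0055;  Δφ = -0.0052 rad,  Δλ = +0.5445 rad
q = Δφ/Δψ = 0.9529
d = R·√(Δφ² + q²Δλ²) = 6376·0.51893 = 3309 km

3309 km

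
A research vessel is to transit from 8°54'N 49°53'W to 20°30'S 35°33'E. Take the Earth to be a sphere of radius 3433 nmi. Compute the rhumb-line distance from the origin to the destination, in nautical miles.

Δψ = ln[tan(π/4+φ₂/2)/tan(π/4+φ₁/2)] = -0.5216;  Δφ = -0.5131 rad,  Δλ = +1.4911 rad
q = Δφ/Δψ = 0.9837
d = R·√(Δφ² + q²Δλ²) = 3433·1.55392 = 5335 nmi

5335 nmi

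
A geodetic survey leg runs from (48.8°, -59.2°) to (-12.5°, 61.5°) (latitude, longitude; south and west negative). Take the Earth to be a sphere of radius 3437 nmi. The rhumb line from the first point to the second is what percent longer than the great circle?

Great circle: σ = 2.0842 rad → d_gc = Rσ = 7163.5 nmi
Rhumb: Δφ = -1.0699, Δλ = +2.1066, Δψ = -1.1984, q = Δφ/Δψ = 0.8928 → d_rh = R√(Δφ²+q²Δλ²) = 7436.7 nmi
Excess = (7436.7 − 7163.5) / 7163.5 = 273.2 / 7163.5 = 3.81% ≈ 3.8%

3.8%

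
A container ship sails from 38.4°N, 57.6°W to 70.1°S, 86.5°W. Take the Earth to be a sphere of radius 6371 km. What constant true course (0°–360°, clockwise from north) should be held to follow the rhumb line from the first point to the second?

Meridional parts: M(φ₁)=+0.7269, M(φ₂)=-1.7405 → ΔM = -2.4674;  Δλ = -0.5044 rad
tan C = Δλ / ΔM = +0.2044 → C = 191.55°

191.6°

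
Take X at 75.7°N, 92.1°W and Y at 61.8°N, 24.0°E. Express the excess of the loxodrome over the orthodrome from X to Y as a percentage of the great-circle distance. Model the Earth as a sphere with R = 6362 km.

17.1%

Great circle: σ = 0.6391 rad → d_gc = Rσ = 4065.8 km
Rhumb: Δφ = -0.2426, Δλ = +2.0263, Δψ = -0.6943, q = Δφ/Δψ = 0.3494 → d_rh = R√(Δφ²+q²Δλ²) = 4761.4 km
Excess = (4761.4 − 4065.8) / 4065.8 = 695.6 / 4065.8 = 17.11% ≈ 17.1%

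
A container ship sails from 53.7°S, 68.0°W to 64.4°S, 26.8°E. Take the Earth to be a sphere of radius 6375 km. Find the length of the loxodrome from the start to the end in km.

Δψ = ln[tan(π/4+φ₂/2)/tan(π/4+φ₁/2)] = -0.3666;  Δφ = -0.1868 rad,  Δλ = +1.6546 rad
q = Δφ/Δψ = 0.5093
d = R·√(Δφ² + q²Δλ²) = 6375·0.86319 = 5503 km

5503 km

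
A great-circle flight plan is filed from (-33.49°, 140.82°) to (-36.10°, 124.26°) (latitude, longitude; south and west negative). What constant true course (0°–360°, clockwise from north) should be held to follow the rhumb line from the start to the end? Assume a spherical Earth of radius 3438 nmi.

259.1°

Meridional parts: M(φ₁)=-0.6210, M(φ₂)=-0.6764 → ΔM = -0.0555;  Δλ = -0.2890 rad
tan C = Δλ / ΔM = +5.2095 → C = 259.13°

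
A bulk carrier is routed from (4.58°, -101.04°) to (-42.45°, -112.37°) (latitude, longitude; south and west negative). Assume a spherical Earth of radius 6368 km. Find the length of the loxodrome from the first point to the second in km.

Rhumb course C = atan2(Δλ, Δψ) with Δψ = ln[tan(π/4+φ₂/2)/tan(π/4+φ₁/2)] = -0.8998, Δλ = -0.1977 → C = 192.39°
d = R·|Δφ| / |cos C| = 6368·0.82083 / 0.97669 = 5352 km

5352 km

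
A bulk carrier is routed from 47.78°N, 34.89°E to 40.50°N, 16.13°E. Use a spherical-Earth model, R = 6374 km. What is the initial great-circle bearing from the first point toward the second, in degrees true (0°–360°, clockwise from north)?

θ = atan2( sin Δλ·cos φ₂ ,  cos φ₁ sin φ₂ − sin φ₁ cos φ₂ cos Δλ )
  = atan2(-0.2446, -0.0968) = 248.40°

248.4°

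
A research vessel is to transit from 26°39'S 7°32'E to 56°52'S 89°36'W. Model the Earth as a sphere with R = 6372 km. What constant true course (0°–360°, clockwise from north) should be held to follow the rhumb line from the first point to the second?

Meridional parts: M(φ₁)=-0.4829, M(φ₂)=-1.2124 → ΔM = -0.7295;  Δλ = -1.6953 rad
tan C = Δλ / ΔM = +2.3238 → C = 246.72°

246.7°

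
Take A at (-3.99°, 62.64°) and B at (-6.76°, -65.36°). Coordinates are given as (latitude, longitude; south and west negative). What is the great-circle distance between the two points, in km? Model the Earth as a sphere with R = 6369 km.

Haversine: a = sin²(Δφ/2)+cos φ₁ cos φ₂ sin²(Δλ/2) = 0.80085;  σ = 2·atan2(√a,√(1−a))
σ = 126.992° → d = Rσ = 6369·2.21644 = 14116 km

14116 km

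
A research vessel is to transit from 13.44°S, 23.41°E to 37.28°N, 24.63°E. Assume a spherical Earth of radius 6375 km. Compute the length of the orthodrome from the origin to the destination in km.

Haversine: a = sin²(Δφ/2)+cos φ₁ cos φ₂ sin²(Δλ/2) = 0.18353;  σ = 2·atan2(√a,√(1−a))
σ = 50.733° → d = Rσ = 6375·0.88546 = 5645 km

5645 km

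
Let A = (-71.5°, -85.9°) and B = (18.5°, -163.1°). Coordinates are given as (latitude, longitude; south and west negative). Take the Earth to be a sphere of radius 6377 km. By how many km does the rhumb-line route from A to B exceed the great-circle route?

Great circle: cos σ = sin φ₁ sin φ₂ + cos φ₁ cos φ₂ cos Δλ,  σ = 1.8072 rad → d_gc = 11524.7 km
Rhumb line: Δψ = +2.1435, q = Δφ/Δψ = 0.7328, d_rh = R√(Δφ²+q²Δλ²) = 11831.6 km
Excess = 11831.6 − 11524.7 = 306.9 ≈ 307 km

307 km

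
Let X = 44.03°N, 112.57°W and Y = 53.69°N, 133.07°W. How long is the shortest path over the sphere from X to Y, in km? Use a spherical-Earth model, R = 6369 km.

cos σ = sin φ₁ sin φ₂ + cos φ₁ cos φ₂ cos Δλ
      = sin(44.03°)sin(53.69°) + cos(44.03°)cos(53.69°)cos(-20.50°) = 0.9589
σ = 16.492° → d = Rσ = 6369·0.28784 = 1833 km

1833 km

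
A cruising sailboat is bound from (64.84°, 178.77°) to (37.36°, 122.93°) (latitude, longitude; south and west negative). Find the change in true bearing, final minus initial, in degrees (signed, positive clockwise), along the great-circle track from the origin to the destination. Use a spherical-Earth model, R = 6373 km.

Initial bearing θ₁ = atan2(sin Δλ cos φ₂, cos φ₁ sin φ₂ − sin φ₁ cos φ₂ cos Δλ) = 257.49°
Final bearing θ₂ = (initial bearing from the destination back to the start) + 180° = 211.48°
Δθ = θ₂ − θ₁ = -46.0°

-46.0°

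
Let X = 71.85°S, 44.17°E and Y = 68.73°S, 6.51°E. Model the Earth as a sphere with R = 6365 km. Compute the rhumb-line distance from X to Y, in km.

Rhumb course C = atan2(Δλ, Δψ) with Δψ = ln[tan(π/4+φ₂/2)/tan(π/4+φ₁/2)] = +0.1618, Δλ = -0.6573 → C = 283.83°
d = R·|Δφ| / |cos C| = 6365·0.05445 / 0.23902 = 1450 km

1450 km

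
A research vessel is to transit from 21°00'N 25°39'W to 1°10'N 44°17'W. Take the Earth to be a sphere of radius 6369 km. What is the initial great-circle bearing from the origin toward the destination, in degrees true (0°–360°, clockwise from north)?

224.9°

θ = atan2( sin Δλ·cos φ₂ ,  cos φ₁ sin φ₂ − sin φ₁ cos φ₂ cos Δλ )
  = atan2(-0.3194, -0.3205) = 224.91°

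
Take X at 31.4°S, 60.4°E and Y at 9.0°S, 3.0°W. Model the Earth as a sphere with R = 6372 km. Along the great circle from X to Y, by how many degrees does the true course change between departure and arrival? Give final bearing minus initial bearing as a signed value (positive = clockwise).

At departure: θ₁ = atan2(sin Δλ cos φ₂, cos φ₁ sin φ₂ − sin φ₁ cos φ₂ cos Δλ) = 276.26°
At arrival: θ₂ = atan2(sin Δλ cos φ₁, −cos φ₂ sin φ₁ + sin φ₂ cos φ₁ cos Δλ) = 300.79°
Δθ = θ₂ − θ₁ = +24.5°

+24.5°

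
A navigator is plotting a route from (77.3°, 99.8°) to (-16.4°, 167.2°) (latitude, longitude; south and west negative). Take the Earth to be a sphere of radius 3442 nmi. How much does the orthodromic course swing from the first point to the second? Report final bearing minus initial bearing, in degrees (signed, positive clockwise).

+52.6°

Initial bearing θ₁ = atan2(sin Δλ cos φ₂, cos φ₁ sin φ₂ − sin φ₁ cos φ₂ cos Δλ) = 115.46°
Final bearing θ₂ = (initial bearing from the destination back to the start) + 180° = 168.06°
Δθ = θ₂ − θ₁ = +52.6°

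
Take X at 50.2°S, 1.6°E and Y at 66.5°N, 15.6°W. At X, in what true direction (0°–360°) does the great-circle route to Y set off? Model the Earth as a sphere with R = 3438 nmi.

352.4°

N = sin Δλ·cos φ₂ = -0.1179;  D = cos φ₁ sin φ₂ − sin φ₁ cos φ₂ cos Δλ = +0.8797
initial course = atan2(N, D) = 352.37°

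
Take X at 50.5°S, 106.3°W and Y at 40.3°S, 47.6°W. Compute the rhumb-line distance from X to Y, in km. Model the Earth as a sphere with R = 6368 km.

Rhumb course C = atan2(Δλ, Δψ) with Δψ = ln[tan(π/4+φ₂/2)/tan(π/4+φ₁/2)] = +0.2546, Δλ = +1.0245 → C = 76.05°
d = R·|Δφ| / |cos C| = 6368·0.17802 / 0.24115 = 4701 km

4701 km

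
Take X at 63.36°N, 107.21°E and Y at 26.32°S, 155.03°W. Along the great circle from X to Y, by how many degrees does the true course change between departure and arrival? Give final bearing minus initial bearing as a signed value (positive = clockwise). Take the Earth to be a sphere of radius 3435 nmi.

At departure: θ₁ = atan2(sin Δλ cos φ₂, cos φ₁ sin φ₂ − sin φ₁ cos φ₂ cos Δλ) = 95.83°
At arrival: θ₂ = atan2(sin Δλ cos φ₁, −cos φ₂ sin φ₁ + sin φ₂ cos φ₁ cos Δλ) = 150.15°
Δθ = θ₂ − θ₁ = +54.3°

+54.3°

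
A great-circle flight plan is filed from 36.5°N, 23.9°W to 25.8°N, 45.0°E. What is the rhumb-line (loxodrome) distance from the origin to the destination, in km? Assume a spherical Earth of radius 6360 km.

6636 km

Rhumb course C = atan2(Δλ, Δψ) with Δψ = ln[tan(π/4+φ₂/2)/tan(π/4+φ₁/2)] = -0.2188, Δλ = +1.2025 → C = 100.31°
d = R·|Δφ| / |cos C| = 6360·0.18675 / 0.17898 = 6636 km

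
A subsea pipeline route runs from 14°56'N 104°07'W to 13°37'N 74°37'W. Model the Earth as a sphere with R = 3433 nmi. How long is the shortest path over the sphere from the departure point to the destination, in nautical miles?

cos σ = sin φ₁ sin φ₂ + cos φ₁ cos φ₂ cos Δλ
      = sin(14.93°)sin(13.62°) + cos(14.93°)cos(13.62°)cos(29.50°) = 0.8780
σ = 28.599° → d = Rσ = 3433·0.49915 = 1714 nmi

1714 nmi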